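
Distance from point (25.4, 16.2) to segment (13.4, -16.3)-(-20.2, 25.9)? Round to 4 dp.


Project P onto AB: t = 0.3328 (clamped to [0,1])
Closest point on segment: (2.2189, -2.257)
Distance: 29.6315

29.6315


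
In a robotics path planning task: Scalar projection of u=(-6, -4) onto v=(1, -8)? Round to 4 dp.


u.v = 26, |v| = sqrt(65) = 8.0623
Scalar projection = u.v / |v| = 26 / sqrt(65) = 3.2249

3.2249


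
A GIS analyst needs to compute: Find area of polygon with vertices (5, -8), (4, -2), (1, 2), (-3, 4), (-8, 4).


Shoelace sum: (5*(-2) - 4*(-8)) + (4*2 - 1*(-2)) + (1*4 - (-3)*2) + ((-3)*4 - (-8)*4) + ((-8)*(-8) - 5*4)
= 106
Area = |106|/2 = 53

53


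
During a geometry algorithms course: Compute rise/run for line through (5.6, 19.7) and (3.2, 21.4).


slope = (y2-y1)/(x2-x1) = (21.4-19.7)/(3.2-5.6) = 1.7/(-2.4) = -0.7083

-0.7083


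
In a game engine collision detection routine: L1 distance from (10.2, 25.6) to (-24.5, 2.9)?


|10.2-(-24.5)| + |25.6-2.9| = 34.7 + 22.7 = 57.4

57.4


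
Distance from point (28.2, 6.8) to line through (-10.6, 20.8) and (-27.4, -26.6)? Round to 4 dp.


|cross product| = 2074.32
|line direction| = sqrt(2529) = 50.2892
Distance = 2074.32/sqrt(2529) = 41.2479

41.2479


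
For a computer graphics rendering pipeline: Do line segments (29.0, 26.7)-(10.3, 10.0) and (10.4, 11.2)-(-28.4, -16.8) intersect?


Cross products: d1=-80.6, d2=43.76, d3=-20.77, d4=-145.13
d1*d2 < 0 and d3*d4 < 0? no

No, they don't intersect


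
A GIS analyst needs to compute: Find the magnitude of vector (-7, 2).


|u| = sqrt((-7)^2 + 2^2) = sqrt(53) = 7.2801

7.2801


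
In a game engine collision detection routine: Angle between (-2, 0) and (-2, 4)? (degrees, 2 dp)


u.v = 4, |u| = sqrt(4) = 2, |v| = sqrt(20) = 4.4721
cos(theta) = u.v/(|u||v|) = 4/sqrt(80) = 0.447214
theta = acos(0.447214) = 63.43 degrees

63.43 degrees


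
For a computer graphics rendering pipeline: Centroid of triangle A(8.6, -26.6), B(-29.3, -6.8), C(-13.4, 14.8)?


Centroid = ((x_A+x_B+x_C)/3, (y_A+y_B+y_C)/3)
= ((8.6+(-29.3)+(-13.4))/3, ((-26.6)+(-6.8)+14.8)/3)
= (-11.3667, -6.2)

(-11.3667, -6.2)


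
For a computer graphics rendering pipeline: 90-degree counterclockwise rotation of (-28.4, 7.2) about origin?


90° CCW: (x,y) -> (-y, x)
(-28.4,7.2) -> (-7.2, -28.4)

(-7.2, -28.4)


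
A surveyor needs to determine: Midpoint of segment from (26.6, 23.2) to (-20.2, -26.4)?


M = ((26.6+(-20.2))/2, (23.2+(-26.4))/2)
= (3.2, -1.6)

(3.2, -1.6)


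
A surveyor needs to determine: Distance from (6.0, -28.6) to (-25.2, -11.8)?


dx=-31.2, dy=16.8
d^2 = (-31.2)^2 + 16.8^2 = 1255.68
d = sqrt(1255.68) = 35.4356

35.4356


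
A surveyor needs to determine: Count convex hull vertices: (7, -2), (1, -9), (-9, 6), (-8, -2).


Convex hull vertices (CCW): (-9, 6), (-8, -2), (1, -9), (7, -2)
Count = 4

4


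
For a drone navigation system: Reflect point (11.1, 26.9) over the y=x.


Reflection over y=x: (x,y) -> (y,x)
(11.1, 26.9) -> (26.9, 11.1)

(26.9, 11.1)


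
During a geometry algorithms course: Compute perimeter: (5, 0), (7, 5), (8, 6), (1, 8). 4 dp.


Sides: (5, 0)->(7, 5): sqrt(29) = 5.385165, (7, 5)->(8, 6): sqrt(2) = 1.414214, (8, 6)->(1, 8): sqrt(53) = 7.28011, (1, 8)->(5, 0): sqrt(80) = 8.944272
Sum = 23.023761
Perimeter = 23.0238

23.0238


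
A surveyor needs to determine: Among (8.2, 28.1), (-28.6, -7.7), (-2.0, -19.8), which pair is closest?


d(P0,P1) = 51.3408, d(P0,P2) = 48.974, d(P1,P2) = 29.2228
Closest: P1 and P2

Closest pair: (-28.6, -7.7) and (-2.0, -19.8), distance = 29.2228


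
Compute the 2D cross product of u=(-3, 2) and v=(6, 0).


u x v = u_x*v_y - u_y*v_x = (-3)*0 - 2*6
= 0 - 12 = -12

-12


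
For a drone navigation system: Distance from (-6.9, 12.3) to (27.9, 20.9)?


dx=34.8, dy=8.6
d^2 = 34.8^2 + 8.6^2 = 1285
d = sqrt(1285) = 35.8469

35.8469


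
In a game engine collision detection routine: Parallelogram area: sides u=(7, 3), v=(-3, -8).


|u x v| = |7*(-8) - 3*(-3)|
= |(-56) - (-9)| = 47

47


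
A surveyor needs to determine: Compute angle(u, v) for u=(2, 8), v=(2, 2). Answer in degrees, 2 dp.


u.v = 20, |u| = sqrt(68) = 8.2462, |v| = sqrt(8) = 2.8284
cos(theta) = u.v/(|u||v|) = 20/sqrt(544) = 0.857493
theta = acos(0.857493) = 30.96 degrees

30.96 degrees


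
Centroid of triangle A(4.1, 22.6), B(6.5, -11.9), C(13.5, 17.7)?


Centroid = ((x_A+x_B+x_C)/3, (y_A+y_B+y_C)/3)
= ((4.1+6.5+13.5)/3, (22.6+(-11.9)+17.7)/3)
= (8.0333, 9.4667)

(8.0333, 9.4667)


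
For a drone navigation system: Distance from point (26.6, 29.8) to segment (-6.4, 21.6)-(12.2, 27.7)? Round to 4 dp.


Project P onto AB: t = 1 (clamped to [0,1])
Closest point on segment: (12.2, 27.7)
Distance: 14.5523

14.5523


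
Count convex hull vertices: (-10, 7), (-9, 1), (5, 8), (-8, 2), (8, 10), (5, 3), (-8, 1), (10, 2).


Convex hull vertices (CCW): (-10, 7), (-9, 1), (-8, 1), (10, 2), (8, 10)
Count = 5

5


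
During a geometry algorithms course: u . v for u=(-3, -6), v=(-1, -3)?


u . v = u_x*v_x + u_y*v_y = (-3)*(-1) + (-6)*(-3)
= 3 + 18 = 21

21


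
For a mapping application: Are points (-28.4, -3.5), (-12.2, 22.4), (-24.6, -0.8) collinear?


Cross product: ((-12.2)-(-28.4))*((-0.8)-(-3.5)) - (22.4-(-3.5))*((-24.6)-(-28.4))
= -54.68

No, not collinear


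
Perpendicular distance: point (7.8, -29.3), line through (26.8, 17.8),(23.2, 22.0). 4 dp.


|cross product| = 249.36
|line direction| = sqrt(30.6) = 5.5317
Distance = 249.36/sqrt(30.6) = 45.0781

45.0781


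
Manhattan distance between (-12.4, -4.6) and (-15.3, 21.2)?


|(-12.4)-(-15.3)| + |(-4.6)-21.2| = 2.9 + 25.8 = 28.7

28.7


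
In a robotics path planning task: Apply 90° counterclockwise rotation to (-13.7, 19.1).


90° CCW: (x,y) -> (-y, x)
(-13.7,19.1) -> (-19.1, -13.7)

(-19.1, -13.7)


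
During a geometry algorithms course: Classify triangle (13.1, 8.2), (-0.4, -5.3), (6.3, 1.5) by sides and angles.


Side lengths squared: AB^2=364.5, BC^2=91.13, CA^2=91.13
Sorted: [91.13, 91.13, 364.5]
By sides: Isosceles, By angles: Obtuse

Isosceles, Obtuse


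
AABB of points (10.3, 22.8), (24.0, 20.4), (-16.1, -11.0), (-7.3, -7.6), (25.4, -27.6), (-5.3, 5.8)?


x range: [-16.1, 25.4]
y range: [-27.6, 22.8]
Bounding box: (-16.1,-27.6) to (25.4,22.8)

(-16.1,-27.6) to (25.4,22.8)


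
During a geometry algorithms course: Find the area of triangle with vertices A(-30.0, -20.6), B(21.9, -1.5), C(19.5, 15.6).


Area = |x_A(y_B-y_C) + x_B(y_C-y_A) + x_C(y_A-y_B)|/2
= |513 + 792.78 + (-372.45)|/2
= 933.33/2 = 466.665

466.665


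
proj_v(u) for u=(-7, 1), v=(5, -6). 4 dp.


u.v = -41, |v| = sqrt(61) = 7.8102
Scalar projection = u.v / |v| = -41 / sqrt(61) = -5.2495

-5.2495


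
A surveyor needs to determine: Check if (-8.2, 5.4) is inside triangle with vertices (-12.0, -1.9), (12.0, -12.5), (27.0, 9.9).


Cross products: AB x AP = 215.48, BC x BP = 720.98, CA x CP = -239.86
All same sign? no

No, outside


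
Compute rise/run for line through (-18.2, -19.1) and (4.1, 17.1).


slope = (y2-y1)/(x2-x1) = (17.1-(-19.1))/(4.1-(-18.2)) = 36.2/22.3 = 1.6233

1.6233


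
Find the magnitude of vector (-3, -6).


|u| = sqrt((-3)^2 + (-6)^2) = sqrt(45) = 6.7082

6.7082


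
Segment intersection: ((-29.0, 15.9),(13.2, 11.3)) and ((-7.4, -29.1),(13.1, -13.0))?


Cross products: d1=1270.26, d2=496.54, d3=-1799.64, d4=-1025.92
d1*d2 < 0 and d3*d4 < 0? no

No, they don't intersect


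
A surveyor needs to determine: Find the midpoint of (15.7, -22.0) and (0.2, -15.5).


M = ((15.7+0.2)/2, ((-22)+(-15.5))/2)
= (7.95, -18.75)

(7.95, -18.75)


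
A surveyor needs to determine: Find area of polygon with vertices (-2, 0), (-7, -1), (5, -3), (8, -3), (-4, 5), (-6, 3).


Shoelace sum: ((-2)*(-1) - (-7)*0) + ((-7)*(-3) - 5*(-1)) + (5*(-3) - 8*(-3)) + (8*5 - (-4)*(-3)) + ((-4)*3 - (-6)*5) + ((-6)*0 - (-2)*3)
= 89
Area = |89|/2 = 44.5

44.5


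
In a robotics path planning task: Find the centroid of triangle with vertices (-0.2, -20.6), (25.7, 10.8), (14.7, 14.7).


Centroid = ((x_A+x_B+x_C)/3, (y_A+y_B+y_C)/3)
= (((-0.2)+25.7+14.7)/3, ((-20.6)+10.8+14.7)/3)
= (13.4, 1.6333)

(13.4, 1.6333)


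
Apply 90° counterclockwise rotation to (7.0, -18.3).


90° CCW: (x,y) -> (-y, x)
(7,-18.3) -> (18.3, 7)

(18.3, 7)


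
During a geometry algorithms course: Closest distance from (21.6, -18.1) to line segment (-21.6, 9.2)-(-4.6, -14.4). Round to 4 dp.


Project P onto AB: t = 1 (clamped to [0,1])
Closest point on segment: (-4.6, -14.4)
Distance: 26.46

26.46


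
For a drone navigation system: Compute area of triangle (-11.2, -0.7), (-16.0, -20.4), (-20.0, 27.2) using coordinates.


Area = |x_A(y_B-y_C) + x_B(y_C-y_A) + x_C(y_A-y_B)|/2
= |533.12 + (-446.4) + (-394)|/2
= 307.28/2 = 153.64

153.64


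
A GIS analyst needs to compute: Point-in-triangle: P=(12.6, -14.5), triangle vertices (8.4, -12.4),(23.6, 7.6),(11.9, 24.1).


Cross products: AB x AP = -115.92, BC x BP = 440.07, CA x CP = 160.65
All same sign? no

No, outside


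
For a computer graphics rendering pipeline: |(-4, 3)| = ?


|u| = sqrt((-4)^2 + 3^2) = sqrt(25) = 5

5


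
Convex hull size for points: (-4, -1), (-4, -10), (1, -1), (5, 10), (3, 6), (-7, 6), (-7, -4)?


Convex hull vertices (CCW): (-7, -4), (-4, -10), (1, -1), (5, 10), (-7, 6)
Count = 5

5


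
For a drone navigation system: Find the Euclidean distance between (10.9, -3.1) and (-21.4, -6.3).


dx=-32.3, dy=-3.2
d^2 = (-32.3)^2 + (-3.2)^2 = 1053.53
d = sqrt(1053.53) = 32.4581

32.4581


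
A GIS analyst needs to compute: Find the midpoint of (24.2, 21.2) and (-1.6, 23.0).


M = ((24.2+(-1.6))/2, (21.2+23)/2)
= (11.3, 22.1)

(11.3, 22.1)


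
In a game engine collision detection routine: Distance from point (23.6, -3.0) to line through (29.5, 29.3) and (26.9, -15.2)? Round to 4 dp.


|cross product| = 178.57
|line direction| = sqrt(1987.01) = 44.5759
Distance = 178.57/sqrt(1987.01) = 4.006

4.006


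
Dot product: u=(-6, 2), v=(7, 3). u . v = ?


u . v = u_x*v_x + u_y*v_y = (-6)*7 + 2*3
= (-42) + 6 = -36

-36


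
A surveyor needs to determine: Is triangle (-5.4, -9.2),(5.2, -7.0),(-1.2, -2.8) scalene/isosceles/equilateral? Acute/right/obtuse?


Side lengths squared: AB^2=117.2, BC^2=58.6, CA^2=58.6
Sorted: [58.6, 58.6, 117.2]
By sides: Isosceles, By angles: Right

Isosceles, Right


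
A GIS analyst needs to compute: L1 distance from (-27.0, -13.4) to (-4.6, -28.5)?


|(-27)-(-4.6)| + |(-13.4)-(-28.5)| = 22.4 + 15.1 = 37.5

37.5


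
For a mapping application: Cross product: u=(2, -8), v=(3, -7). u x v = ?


u x v = u_x*v_y - u_y*v_x = 2*(-7) - (-8)*3
= (-14) - (-24) = 10

10


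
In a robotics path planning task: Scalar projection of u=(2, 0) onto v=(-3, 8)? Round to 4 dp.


u.v = -6, |v| = sqrt(73) = 8.544
Scalar projection = u.v / |v| = -6 / sqrt(73) = -0.7022

-0.7022


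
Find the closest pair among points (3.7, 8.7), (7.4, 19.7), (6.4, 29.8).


d(P0,P1) = 11.6056, d(P0,P2) = 21.272, d(P1,P2) = 10.1494
Closest: P1 and P2

Closest pair: (7.4, 19.7) and (6.4, 29.8), distance = 10.1494


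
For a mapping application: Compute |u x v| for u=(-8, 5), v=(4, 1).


|u x v| = |(-8)*1 - 5*4|
= |(-8) - 20| = 28

28


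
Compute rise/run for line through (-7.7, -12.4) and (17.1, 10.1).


slope = (y2-y1)/(x2-x1) = (10.1-(-12.4))/(17.1-(-7.7)) = 22.5/24.8 = 0.9073

0.9073


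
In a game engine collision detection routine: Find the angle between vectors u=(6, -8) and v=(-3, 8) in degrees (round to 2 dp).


u.v = -82, |u| = sqrt(100) = 10, |v| = sqrt(73) = 8.544
cos(theta) = u.v/(|u||v|) = -82/sqrt(7300) = -0.959737
theta = acos(-0.959737) = 163.69 degrees

163.69 degrees


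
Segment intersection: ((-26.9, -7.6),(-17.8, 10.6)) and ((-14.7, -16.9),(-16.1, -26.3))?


Cross products: d1=-127.7, d2=-67.64, d3=-306.67, d4=-366.73
d1*d2 < 0 and d3*d4 < 0? no

No, they don't intersect


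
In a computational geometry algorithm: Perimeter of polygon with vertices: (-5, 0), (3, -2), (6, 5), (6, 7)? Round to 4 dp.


Sides: (-5, 0)->(3, -2): sqrt(68) = 8.246211, (3, -2)->(6, 5): sqrt(58) = 7.615773, (6, 5)->(6, 7): sqrt(4) = 2, (6, 7)->(-5, 0): sqrt(170) = 13.038405
Sum = 30.900389
Perimeter = 30.9004

30.9004


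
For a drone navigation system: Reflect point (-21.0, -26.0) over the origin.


Reflection over origin: (x,y) -> (-x,-y)
(-21, -26) -> (21, 26)

(21, 26)


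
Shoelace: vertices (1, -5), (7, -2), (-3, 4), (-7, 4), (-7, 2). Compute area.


Shoelace sum: (1*(-2) - 7*(-5)) + (7*4 - (-3)*(-2)) + ((-3)*4 - (-7)*4) + ((-7)*2 - (-7)*4) + ((-7)*(-5) - 1*2)
= 118
Area = |118|/2 = 59

59


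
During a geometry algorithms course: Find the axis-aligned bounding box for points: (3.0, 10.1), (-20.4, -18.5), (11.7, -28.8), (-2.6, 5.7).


x range: [-20.4, 11.7]
y range: [-28.8, 10.1]
Bounding box: (-20.4,-28.8) to (11.7,10.1)

(-20.4,-28.8) to (11.7,10.1)


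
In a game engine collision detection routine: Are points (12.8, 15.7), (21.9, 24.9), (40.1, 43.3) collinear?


Cross product: (21.9-12.8)*(43.3-15.7) - (24.9-15.7)*(40.1-12.8)
= 0

Yes, collinear


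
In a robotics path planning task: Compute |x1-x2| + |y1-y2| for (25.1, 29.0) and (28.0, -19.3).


|25.1-28| + |29-(-19.3)| = 2.9 + 48.3 = 51.2

51.2


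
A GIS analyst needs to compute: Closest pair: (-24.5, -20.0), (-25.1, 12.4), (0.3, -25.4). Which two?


d(P0,P1) = 32.4056, d(P0,P2) = 25.3811, d(P1,P2) = 45.5412
Closest: P0 and P2

Closest pair: (-24.5, -20.0) and (0.3, -25.4), distance = 25.3811


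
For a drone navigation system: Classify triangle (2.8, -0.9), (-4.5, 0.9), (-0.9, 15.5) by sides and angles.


Side lengths squared: AB^2=56.53, BC^2=226.12, CA^2=282.65
Sorted: [56.53, 226.12, 282.65]
By sides: Scalene, By angles: Right

Scalene, Right


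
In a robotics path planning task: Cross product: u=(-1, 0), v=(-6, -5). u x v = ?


u x v = u_x*v_y - u_y*v_x = (-1)*(-5) - 0*(-6)
= 5 - 0 = 5

5


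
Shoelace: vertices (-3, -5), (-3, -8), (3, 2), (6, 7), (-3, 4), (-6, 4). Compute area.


Shoelace sum: ((-3)*(-8) - (-3)*(-5)) + ((-3)*2 - 3*(-8)) + (3*7 - 6*2) + (6*4 - (-3)*7) + ((-3)*4 - (-6)*4) + ((-6)*(-5) - (-3)*4)
= 135
Area = |135|/2 = 67.5

67.5


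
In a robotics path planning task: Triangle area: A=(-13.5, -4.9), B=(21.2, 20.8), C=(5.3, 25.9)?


Area = |x_A(y_B-y_C) + x_B(y_C-y_A) + x_C(y_A-y_B)|/2
= |68.85 + 652.96 + (-136.21)|/2
= 585.6/2 = 292.8

292.8


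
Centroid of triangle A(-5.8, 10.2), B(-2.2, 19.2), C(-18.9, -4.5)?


Centroid = ((x_A+x_B+x_C)/3, (y_A+y_B+y_C)/3)
= (((-5.8)+(-2.2)+(-18.9))/3, (10.2+19.2+(-4.5))/3)
= (-8.9667, 8.3)

(-8.9667, 8.3)


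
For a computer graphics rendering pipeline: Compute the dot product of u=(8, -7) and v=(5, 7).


u . v = u_x*v_x + u_y*v_y = 8*5 + (-7)*7
= 40 + (-49) = -9

-9


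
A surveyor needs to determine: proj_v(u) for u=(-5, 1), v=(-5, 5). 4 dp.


u.v = 30, |v| = sqrt(50) = 7.0711
Scalar projection = u.v / |v| = 30 / sqrt(50) = 4.2426

4.2426


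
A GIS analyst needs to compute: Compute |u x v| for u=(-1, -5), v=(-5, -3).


|u x v| = |(-1)*(-3) - (-5)*(-5)|
= |3 - 25| = 22

22


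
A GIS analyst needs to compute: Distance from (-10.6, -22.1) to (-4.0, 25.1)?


dx=6.6, dy=47.2
d^2 = 6.6^2 + 47.2^2 = 2271.4
d = sqrt(2271.4) = 47.6592

47.6592


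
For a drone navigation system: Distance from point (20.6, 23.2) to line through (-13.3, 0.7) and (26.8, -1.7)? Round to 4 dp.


|cross product| = 983.61
|line direction| = sqrt(1613.77) = 40.1718
Distance = 983.61/sqrt(1613.77) = 24.4851

24.4851


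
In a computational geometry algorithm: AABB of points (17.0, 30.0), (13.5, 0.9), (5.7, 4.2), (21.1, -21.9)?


x range: [5.7, 21.1]
y range: [-21.9, 30]
Bounding box: (5.7,-21.9) to (21.1,30)

(5.7,-21.9) to (21.1,30)


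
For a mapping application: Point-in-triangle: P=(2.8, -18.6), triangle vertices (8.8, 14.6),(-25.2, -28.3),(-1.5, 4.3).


Cross products: AB x AP = 871.4, BC x BP = -682.91, CA x CP = -280.16
All same sign? no

No, outside


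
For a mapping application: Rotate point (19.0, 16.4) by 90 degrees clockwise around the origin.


90° CW: (x,y) -> (y, -x)
(19,16.4) -> (16.4, -19)

(16.4, -19)


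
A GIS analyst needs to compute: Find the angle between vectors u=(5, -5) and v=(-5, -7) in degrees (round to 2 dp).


u.v = 10, |u| = sqrt(50) = 7.0711, |v| = sqrt(74) = 8.6023
cos(theta) = u.v/(|u||v|) = 10/sqrt(3700) = 0.164399
theta = acos(0.164399) = 80.54 degrees

80.54 degrees


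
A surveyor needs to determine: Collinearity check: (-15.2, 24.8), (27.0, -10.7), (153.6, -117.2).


Cross product: (27-(-15.2))*((-117.2)-24.8) - ((-10.7)-24.8)*(153.6-(-15.2))
= 0

Yes, collinear


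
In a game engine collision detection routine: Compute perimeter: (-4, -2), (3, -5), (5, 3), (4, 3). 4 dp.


Sides: (-4, -2)->(3, -5): sqrt(58) = 7.615773, (3, -5)->(5, 3): sqrt(68) = 8.246211, (5, 3)->(4, 3): sqrt(1) = 1, (4, 3)->(-4, -2): sqrt(89) = 9.433981
Sum = 26.295965
Perimeter = 26.296

26.296


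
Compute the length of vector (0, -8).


|u| = sqrt(0^2 + (-8)^2) = sqrt(64) = 8

8


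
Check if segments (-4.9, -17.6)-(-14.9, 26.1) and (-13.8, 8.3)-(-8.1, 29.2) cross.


Cross products: d1=-333.64, d2=124.45, d3=129.93, d4=-328.16
d1*d2 < 0 and d3*d4 < 0? yes

Yes, they intersect


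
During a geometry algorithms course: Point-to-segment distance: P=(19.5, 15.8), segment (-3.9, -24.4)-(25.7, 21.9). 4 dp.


Project P onto AB: t = 0.8457 (clamped to [0,1])
Closest point on segment: (21.1328, 14.7561)
Distance: 1.938

1.938


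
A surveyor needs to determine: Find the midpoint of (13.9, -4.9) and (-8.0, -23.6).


M = ((13.9+(-8))/2, ((-4.9)+(-23.6))/2)
= (2.95, -14.25)

(2.95, -14.25)


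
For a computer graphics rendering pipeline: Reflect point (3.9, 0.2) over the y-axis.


Reflection over y-axis: (x,y) -> (-x,y)
(3.9, 0.2) -> (-3.9, 0.2)

(-3.9, 0.2)


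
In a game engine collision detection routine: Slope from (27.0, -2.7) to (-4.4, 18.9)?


slope = (y2-y1)/(x2-x1) = (18.9-(-2.7))/((-4.4)-27) = 21.6/(-31.4) = -0.6879

-0.6879


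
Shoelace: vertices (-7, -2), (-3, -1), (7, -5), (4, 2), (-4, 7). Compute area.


Shoelace sum: ((-7)*(-1) - (-3)*(-2)) + ((-3)*(-5) - 7*(-1)) + (7*2 - 4*(-5)) + (4*7 - (-4)*2) + ((-4)*(-2) - (-7)*7)
= 150
Area = |150|/2 = 75

75


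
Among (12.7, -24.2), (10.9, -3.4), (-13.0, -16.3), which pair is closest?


d(P0,P1) = 20.8777, d(P0,P2) = 26.8868, d(P1,P2) = 27.1592
Closest: P0 and P1

Closest pair: (12.7, -24.2) and (10.9, -3.4), distance = 20.8777


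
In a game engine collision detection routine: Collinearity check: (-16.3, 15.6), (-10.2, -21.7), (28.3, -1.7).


Cross product: ((-10.2)-(-16.3))*((-1.7)-15.6) - ((-21.7)-15.6)*(28.3-(-16.3))
= 1558.05

No, not collinear


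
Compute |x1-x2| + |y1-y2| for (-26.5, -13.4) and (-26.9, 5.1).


|(-26.5)-(-26.9)| + |(-13.4)-5.1| = 0.4 + 18.5 = 18.9

18.9


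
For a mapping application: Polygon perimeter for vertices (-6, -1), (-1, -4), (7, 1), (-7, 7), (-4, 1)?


Sides: (-6, -1)->(-1, -4): sqrt(34) = 5.830952, (-1, -4)->(7, 1): sqrt(89) = 9.433981, (7, 1)->(-7, 7): sqrt(232) = 15.231546, (-7, 7)->(-4, 1): sqrt(45) = 6.708204, (-4, 1)->(-6, -1): sqrt(8) = 2.828427
Sum = 40.03311
Perimeter = 40.0331

40.0331


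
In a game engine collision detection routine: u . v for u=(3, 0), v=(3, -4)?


u . v = u_x*v_x + u_y*v_y = 3*3 + 0*(-4)
= 9 + 0 = 9

9


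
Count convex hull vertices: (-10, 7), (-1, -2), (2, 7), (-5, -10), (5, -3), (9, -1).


Convex hull vertices (CCW): (-10, 7), (-5, -10), (9, -1), (2, 7)
Count = 4

4


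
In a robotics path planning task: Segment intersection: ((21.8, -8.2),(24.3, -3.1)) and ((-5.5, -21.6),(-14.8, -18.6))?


Cross products: d1=-206.52, d2=-261.45, d3=105.73, d4=160.66
d1*d2 < 0 and d3*d4 < 0? no

No, they don't intersect


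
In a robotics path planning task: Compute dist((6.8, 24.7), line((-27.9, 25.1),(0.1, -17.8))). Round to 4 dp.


|cross product| = 1477.43
|line direction| = sqrt(2624.41) = 51.229
Distance = 1477.43/sqrt(2624.41) = 28.8397

28.8397


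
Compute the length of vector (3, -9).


|u| = sqrt(3^2 + (-9)^2) = sqrt(90) = 9.4868

9.4868


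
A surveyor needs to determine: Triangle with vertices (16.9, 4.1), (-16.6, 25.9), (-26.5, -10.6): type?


Side lengths squared: AB^2=1597.49, BC^2=1430.26, CA^2=2099.65
Sorted: [1430.26, 1597.49, 2099.65]
By sides: Scalene, By angles: Acute

Scalene, Acute


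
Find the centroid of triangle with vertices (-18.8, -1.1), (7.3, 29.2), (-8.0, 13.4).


Centroid = ((x_A+x_B+x_C)/3, (y_A+y_B+y_C)/3)
= (((-18.8)+7.3+(-8))/3, ((-1.1)+29.2+13.4)/3)
= (-6.5, 13.8333)

(-6.5, 13.8333)


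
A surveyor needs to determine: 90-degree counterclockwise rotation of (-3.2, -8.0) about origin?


90° CCW: (x,y) -> (-y, x)
(-3.2,-8) -> (8, -3.2)

(8, -3.2)


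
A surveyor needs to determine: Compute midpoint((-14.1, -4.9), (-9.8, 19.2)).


M = (((-14.1)+(-9.8))/2, ((-4.9)+19.2)/2)
= (-11.95, 7.15)

(-11.95, 7.15)


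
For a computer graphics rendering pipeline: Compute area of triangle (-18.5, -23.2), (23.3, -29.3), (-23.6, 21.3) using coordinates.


Area = |x_A(y_B-y_C) + x_B(y_C-y_A) + x_C(y_A-y_B)|/2
= |936.1 + 1036.85 + (-143.96)|/2
= 1828.99/2 = 914.495

914.495


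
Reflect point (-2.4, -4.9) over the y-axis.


Reflection over y-axis: (x,y) -> (-x,y)
(-2.4, -4.9) -> (2.4, -4.9)

(2.4, -4.9)


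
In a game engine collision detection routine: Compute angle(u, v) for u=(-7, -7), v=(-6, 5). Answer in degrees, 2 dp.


u.v = 7, |u| = sqrt(98) = 9.8995, |v| = sqrt(61) = 7.8102
cos(theta) = u.v/(|u||v|) = 7/sqrt(5978) = 0.090536
theta = acos(0.090536) = 84.81 degrees

84.81 degrees


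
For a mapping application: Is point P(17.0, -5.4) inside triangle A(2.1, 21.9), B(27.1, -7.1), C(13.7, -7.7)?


Cross products: AB x AP = -250.4, BC x BP = -28.84, CA x CP = -124.36
All same sign? yes

Yes, inside


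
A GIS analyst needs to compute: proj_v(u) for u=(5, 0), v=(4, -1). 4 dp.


u.v = 20, |v| = sqrt(17) = 4.1231
Scalar projection = u.v / |v| = 20 / sqrt(17) = 4.8507

4.8507


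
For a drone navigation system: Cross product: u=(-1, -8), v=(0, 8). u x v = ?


u x v = u_x*v_y - u_y*v_x = (-1)*8 - (-8)*0
= (-8) - 0 = -8

-8


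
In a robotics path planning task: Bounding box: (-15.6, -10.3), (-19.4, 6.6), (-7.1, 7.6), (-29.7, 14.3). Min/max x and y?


x range: [-29.7, -7.1]
y range: [-10.3, 14.3]
Bounding box: (-29.7,-10.3) to (-7.1,14.3)

(-29.7,-10.3) to (-7.1,14.3)


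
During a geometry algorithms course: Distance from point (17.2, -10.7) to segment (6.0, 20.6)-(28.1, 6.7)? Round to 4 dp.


Project P onto AB: t = 1 (clamped to [0,1])
Closest point on segment: (28.1, 6.7)
Distance: 20.5322

20.5322


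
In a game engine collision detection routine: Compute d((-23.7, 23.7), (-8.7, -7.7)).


dx=15, dy=-31.4
d^2 = 15^2 + (-31.4)^2 = 1210.96
d = sqrt(1210.96) = 34.7989

34.7989


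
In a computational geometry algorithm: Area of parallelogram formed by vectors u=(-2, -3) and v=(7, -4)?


|u x v| = |(-2)*(-4) - (-3)*7|
= |8 - (-21)| = 29

29


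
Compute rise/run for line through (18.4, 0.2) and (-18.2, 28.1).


slope = (y2-y1)/(x2-x1) = (28.1-0.2)/((-18.2)-18.4) = 27.9/(-36.6) = -0.7623

-0.7623


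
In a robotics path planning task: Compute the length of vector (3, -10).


|u| = sqrt(3^2 + (-10)^2) = sqrt(109) = 10.4403

10.4403


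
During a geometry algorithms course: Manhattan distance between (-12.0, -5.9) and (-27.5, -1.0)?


|(-12)-(-27.5)| + |(-5.9)-(-1)| = 15.5 + 4.9 = 20.4

20.4


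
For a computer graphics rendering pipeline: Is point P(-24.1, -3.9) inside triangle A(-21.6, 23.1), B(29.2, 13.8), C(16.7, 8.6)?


Cross products: AB x AP = -1394.85, BC x BP = -55.91, CA x CP = 1070.35
All same sign? no

No, outside


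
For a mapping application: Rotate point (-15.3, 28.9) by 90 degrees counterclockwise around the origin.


90° CCW: (x,y) -> (-y, x)
(-15.3,28.9) -> (-28.9, -15.3)

(-28.9, -15.3)


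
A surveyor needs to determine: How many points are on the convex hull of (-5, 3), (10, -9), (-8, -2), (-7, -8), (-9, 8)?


Convex hull vertices (CCW): (-9, 8), (-8, -2), (-7, -8), (10, -9)
Count = 4

4


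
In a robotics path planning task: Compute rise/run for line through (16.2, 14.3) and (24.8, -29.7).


slope = (y2-y1)/(x2-x1) = ((-29.7)-14.3)/(24.8-16.2) = (-44)/8.6 = -5.1163

-5.1163


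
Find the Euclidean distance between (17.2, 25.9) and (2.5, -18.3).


dx=-14.7, dy=-44.2
d^2 = (-14.7)^2 + (-44.2)^2 = 2169.73
d = sqrt(2169.73) = 46.5804

46.5804


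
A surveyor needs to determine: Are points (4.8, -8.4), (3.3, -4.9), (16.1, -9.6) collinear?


Cross product: (3.3-4.8)*((-9.6)-(-8.4)) - ((-4.9)-(-8.4))*(16.1-4.8)
= -37.75

No, not collinear


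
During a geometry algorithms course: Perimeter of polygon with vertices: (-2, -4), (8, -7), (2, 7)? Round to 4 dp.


Sides: (-2, -4)->(8, -7): sqrt(109) = 10.440307, (8, -7)->(2, 7): sqrt(232) = 15.231546, (2, 7)->(-2, -4): sqrt(137) = 11.7047
Sum = 37.376553
Perimeter = 37.3766

37.3766


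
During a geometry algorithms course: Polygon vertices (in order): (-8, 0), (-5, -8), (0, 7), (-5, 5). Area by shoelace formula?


Shoelace sum: ((-8)*(-8) - (-5)*0) + ((-5)*7 - 0*(-8)) + (0*5 - (-5)*7) + ((-5)*0 - (-8)*5)
= 104
Area = |104|/2 = 52

52


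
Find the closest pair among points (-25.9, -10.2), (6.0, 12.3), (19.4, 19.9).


d(P0,P1) = 39.0366, d(P0,P2) = 54.3884, d(P1,P2) = 15.4052
Closest: P1 and P2

Closest pair: (6.0, 12.3) and (19.4, 19.9), distance = 15.4052


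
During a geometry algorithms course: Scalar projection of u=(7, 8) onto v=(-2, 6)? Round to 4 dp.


u.v = 34, |v| = sqrt(40) = 6.3246
Scalar projection = u.v / |v| = 34 / sqrt(40) = 5.3759

5.3759


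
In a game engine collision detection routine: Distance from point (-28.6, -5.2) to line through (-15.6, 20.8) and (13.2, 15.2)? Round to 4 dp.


|cross product| = 821.6
|line direction| = sqrt(860.8) = 29.3394
Distance = 821.6/sqrt(860.8) = 28.0033

28.0033


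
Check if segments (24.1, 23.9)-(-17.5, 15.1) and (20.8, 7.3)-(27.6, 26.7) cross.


Cross products: d1=48.86, d2=796.06, d3=661.52, d4=-85.68
d1*d2 < 0 and d3*d4 < 0? no

No, they don't intersect


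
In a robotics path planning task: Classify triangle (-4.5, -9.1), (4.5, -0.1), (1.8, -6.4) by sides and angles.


Side lengths squared: AB^2=162, BC^2=46.98, CA^2=46.98
Sorted: [46.98, 46.98, 162]
By sides: Isosceles, By angles: Obtuse

Isosceles, Obtuse


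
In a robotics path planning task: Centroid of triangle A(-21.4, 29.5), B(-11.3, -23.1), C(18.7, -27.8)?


Centroid = ((x_A+x_B+x_C)/3, (y_A+y_B+y_C)/3)
= (((-21.4)+(-11.3)+18.7)/3, (29.5+(-23.1)+(-27.8))/3)
= (-4.6667, -7.1333)

(-4.6667, -7.1333)


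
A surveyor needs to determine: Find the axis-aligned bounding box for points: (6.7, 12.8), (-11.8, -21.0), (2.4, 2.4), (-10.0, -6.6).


x range: [-11.8, 6.7]
y range: [-21, 12.8]
Bounding box: (-11.8,-21) to (6.7,12.8)

(-11.8,-21) to (6.7,12.8)


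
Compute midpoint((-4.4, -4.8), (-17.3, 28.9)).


M = (((-4.4)+(-17.3))/2, ((-4.8)+28.9)/2)
= (-10.85, 12.05)

(-10.85, 12.05)


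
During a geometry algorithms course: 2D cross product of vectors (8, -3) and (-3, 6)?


u x v = u_x*v_y - u_y*v_x = 8*6 - (-3)*(-3)
= 48 - 9 = 39

39


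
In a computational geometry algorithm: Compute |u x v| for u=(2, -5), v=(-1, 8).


|u x v| = |2*8 - (-5)*(-1)|
= |16 - 5| = 11

11


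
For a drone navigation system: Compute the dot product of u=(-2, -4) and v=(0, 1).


u . v = u_x*v_x + u_y*v_y = (-2)*0 + (-4)*1
= 0 + (-4) = -4

-4


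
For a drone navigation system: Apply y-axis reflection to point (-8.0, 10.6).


Reflection over y-axis: (x,y) -> (-x,y)
(-8, 10.6) -> (8, 10.6)

(8, 10.6)


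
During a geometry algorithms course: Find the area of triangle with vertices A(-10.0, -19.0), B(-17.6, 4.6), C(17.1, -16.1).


Area = |x_A(y_B-y_C) + x_B(y_C-y_A) + x_C(y_A-y_B)|/2
= |(-207) + (-51.04) + (-403.56)|/2
= 661.6/2 = 330.8

330.8


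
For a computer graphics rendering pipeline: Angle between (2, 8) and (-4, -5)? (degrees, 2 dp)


u.v = -48, |u| = sqrt(68) = 8.2462, |v| = sqrt(41) = 6.4031
cos(theta) = u.v/(|u||v|) = -48/sqrt(2788) = -0.909065
theta = acos(-0.909065) = 155.38 degrees

155.38 degrees


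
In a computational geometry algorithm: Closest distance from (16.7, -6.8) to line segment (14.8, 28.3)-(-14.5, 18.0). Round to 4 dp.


Project P onto AB: t = 0.3171 (clamped to [0,1])
Closest point on segment: (5.5092, 25.034)
Distance: 33.7437

33.7437


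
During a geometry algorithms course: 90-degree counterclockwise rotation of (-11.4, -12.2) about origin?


90° CCW: (x,y) -> (-y, x)
(-11.4,-12.2) -> (12.2, -11.4)

(12.2, -11.4)


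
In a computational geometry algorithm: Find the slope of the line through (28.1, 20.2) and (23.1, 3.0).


slope = (y2-y1)/(x2-x1) = (3-20.2)/(23.1-28.1) = (-17.2)/(-5) = 3.44

3.44


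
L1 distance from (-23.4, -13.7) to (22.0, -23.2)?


|(-23.4)-22| + |(-13.7)-(-23.2)| = 45.4 + 9.5 = 54.9

54.9


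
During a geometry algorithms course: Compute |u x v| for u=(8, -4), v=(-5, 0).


|u x v| = |8*0 - (-4)*(-5)|
= |0 - 20| = 20

20


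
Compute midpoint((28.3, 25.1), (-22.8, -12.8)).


M = ((28.3+(-22.8))/2, (25.1+(-12.8))/2)
= (2.75, 6.15)

(2.75, 6.15)


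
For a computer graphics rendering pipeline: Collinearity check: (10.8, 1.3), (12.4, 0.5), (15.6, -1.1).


Cross product: (12.4-10.8)*((-1.1)-1.3) - (0.5-1.3)*(15.6-10.8)
= 0

Yes, collinear


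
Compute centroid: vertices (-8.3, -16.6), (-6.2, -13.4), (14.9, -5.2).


Centroid = ((x_A+x_B+x_C)/3, (y_A+y_B+y_C)/3)
= (((-8.3)+(-6.2)+14.9)/3, ((-16.6)+(-13.4)+(-5.2))/3)
= (0.1333, -11.7333)

(0.1333, -11.7333)


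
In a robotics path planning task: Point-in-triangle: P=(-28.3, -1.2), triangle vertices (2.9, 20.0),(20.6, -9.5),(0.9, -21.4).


Cross products: AB x AP = -1295.64, BC x BP = -745.42, CA x CP = 1249.28
All same sign? no

No, outside


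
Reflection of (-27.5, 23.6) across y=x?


Reflection over y=x: (x,y) -> (y,x)
(-27.5, 23.6) -> (23.6, -27.5)

(23.6, -27.5)


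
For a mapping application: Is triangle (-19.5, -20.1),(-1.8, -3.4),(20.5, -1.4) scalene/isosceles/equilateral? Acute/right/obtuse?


Side lengths squared: AB^2=592.18, BC^2=501.29, CA^2=1949.69
Sorted: [501.29, 592.18, 1949.69]
By sides: Scalene, By angles: Obtuse

Scalene, Obtuse


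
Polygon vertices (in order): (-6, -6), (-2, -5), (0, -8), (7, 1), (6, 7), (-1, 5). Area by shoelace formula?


Shoelace sum: ((-6)*(-5) - (-2)*(-6)) + ((-2)*(-8) - 0*(-5)) + (0*1 - 7*(-8)) + (7*7 - 6*1) + (6*5 - (-1)*7) + ((-1)*(-6) - (-6)*5)
= 206
Area = |206|/2 = 103

103


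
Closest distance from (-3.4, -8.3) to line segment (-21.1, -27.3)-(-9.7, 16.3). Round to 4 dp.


Project P onto AB: t = 0.5072 (clamped to [0,1])
Closest point on segment: (-15.3174, -5.184)
Distance: 12.318

12.318


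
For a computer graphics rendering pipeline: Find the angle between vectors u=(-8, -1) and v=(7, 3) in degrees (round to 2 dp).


u.v = -59, |u| = sqrt(65) = 8.0623, |v| = sqrt(58) = 7.6158
cos(theta) = u.v/(|u||v|) = -59/sqrt(3770) = -0.960907
theta = acos(-0.960907) = 163.93 degrees

163.93 degrees


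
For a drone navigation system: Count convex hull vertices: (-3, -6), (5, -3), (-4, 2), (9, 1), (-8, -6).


Convex hull vertices (CCW): (-8, -6), (-3, -6), (5, -3), (9, 1), (-4, 2)
Count = 5

5


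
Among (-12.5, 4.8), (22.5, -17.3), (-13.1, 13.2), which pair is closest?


d(P0,P1) = 41.3934, d(P0,P2) = 8.4214, d(P1,P2) = 46.8787
Closest: P0 and P2

Closest pair: (-12.5, 4.8) and (-13.1, 13.2), distance = 8.4214


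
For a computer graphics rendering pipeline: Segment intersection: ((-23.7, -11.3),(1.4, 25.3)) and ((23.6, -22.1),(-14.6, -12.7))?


Cross products: d1=32.06, d2=-1602, d3=-2002.26, d4=-368.2
d1*d2 < 0 and d3*d4 < 0? no

No, they don't intersect


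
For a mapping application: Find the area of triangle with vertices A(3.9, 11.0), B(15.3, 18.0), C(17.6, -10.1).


Area = |x_A(y_B-y_C) + x_B(y_C-y_A) + x_C(y_A-y_B)|/2
= |109.59 + (-322.83) + (-123.2)|/2
= 336.44/2 = 168.22

168.22


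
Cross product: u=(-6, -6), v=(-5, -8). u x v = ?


u x v = u_x*v_y - u_y*v_x = (-6)*(-8) - (-6)*(-5)
= 48 - 30 = 18

18


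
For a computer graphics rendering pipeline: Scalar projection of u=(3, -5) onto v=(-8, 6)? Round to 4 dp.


u.v = -54, |v| = sqrt(100) = 10
Scalar projection = u.v / |v| = -54 / sqrt(100) = -5.4

-5.4


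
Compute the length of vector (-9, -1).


|u| = sqrt((-9)^2 + (-1)^2) = sqrt(82) = 9.0554

9.0554


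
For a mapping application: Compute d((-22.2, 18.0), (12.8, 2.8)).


dx=35, dy=-15.2
d^2 = 35^2 + (-15.2)^2 = 1456.04
d = sqrt(1456.04) = 38.1581

38.1581


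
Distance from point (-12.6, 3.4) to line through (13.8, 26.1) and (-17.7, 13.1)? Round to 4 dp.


|cross product| = 371.85
|line direction| = sqrt(1161.25) = 34.0771
Distance = 371.85/sqrt(1161.25) = 10.912

10.912


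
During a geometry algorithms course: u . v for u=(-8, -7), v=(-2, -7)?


u . v = u_x*v_x + u_y*v_y = (-8)*(-2) + (-7)*(-7)
= 16 + 49 = 65

65


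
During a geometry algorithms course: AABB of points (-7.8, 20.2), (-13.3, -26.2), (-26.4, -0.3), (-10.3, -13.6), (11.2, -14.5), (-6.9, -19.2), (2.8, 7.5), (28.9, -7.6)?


x range: [-26.4, 28.9]
y range: [-26.2, 20.2]
Bounding box: (-26.4,-26.2) to (28.9,20.2)

(-26.4,-26.2) to (28.9,20.2)


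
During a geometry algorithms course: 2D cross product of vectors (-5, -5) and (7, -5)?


u x v = u_x*v_y - u_y*v_x = (-5)*(-5) - (-5)*7
= 25 - (-35) = 60

60


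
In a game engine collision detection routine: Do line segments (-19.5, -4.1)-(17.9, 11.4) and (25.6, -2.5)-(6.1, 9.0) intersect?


Cross products: d1=549.85, d2=-182.5, d3=-639.21, d4=93.14
d1*d2 < 0 and d3*d4 < 0? yes

Yes, they intersect


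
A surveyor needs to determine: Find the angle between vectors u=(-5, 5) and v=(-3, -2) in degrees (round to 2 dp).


u.v = 5, |u| = sqrt(50) = 7.0711, |v| = sqrt(13) = 3.6056
cos(theta) = u.v/(|u||v|) = 5/sqrt(650) = 0.196116
theta = acos(0.196116) = 78.69 degrees

78.69 degrees


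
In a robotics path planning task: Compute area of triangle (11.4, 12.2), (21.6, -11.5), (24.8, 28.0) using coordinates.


Area = |x_A(y_B-y_C) + x_B(y_C-y_A) + x_C(y_A-y_B)|/2
= |(-450.3) + 341.28 + 587.76|/2
= 478.74/2 = 239.37

239.37


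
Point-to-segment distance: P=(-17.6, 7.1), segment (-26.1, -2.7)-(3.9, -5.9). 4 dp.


Project P onto AB: t = 0.2457 (clamped to [0,1])
Closest point on segment: (-18.7292, -3.4862)
Distance: 10.6463

10.6463


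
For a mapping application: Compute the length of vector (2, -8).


|u| = sqrt(2^2 + (-8)^2) = sqrt(68) = 8.2462

8.2462


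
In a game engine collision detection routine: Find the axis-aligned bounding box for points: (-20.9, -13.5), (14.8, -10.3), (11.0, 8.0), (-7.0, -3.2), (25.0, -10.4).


x range: [-20.9, 25]
y range: [-13.5, 8]
Bounding box: (-20.9,-13.5) to (25,8)

(-20.9,-13.5) to (25,8)


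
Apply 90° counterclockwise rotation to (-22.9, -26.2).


90° CCW: (x,y) -> (-y, x)
(-22.9,-26.2) -> (26.2, -22.9)

(26.2, -22.9)


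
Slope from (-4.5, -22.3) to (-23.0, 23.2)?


slope = (y2-y1)/(x2-x1) = (23.2-(-22.3))/((-23)-(-4.5)) = 45.5/(-18.5) = -2.4595

-2.4595


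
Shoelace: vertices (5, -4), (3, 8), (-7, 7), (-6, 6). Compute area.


Shoelace sum: (5*8 - 3*(-4)) + (3*7 - (-7)*8) + ((-7)*6 - (-6)*7) + ((-6)*(-4) - 5*6)
= 123
Area = |123|/2 = 61.5

61.5


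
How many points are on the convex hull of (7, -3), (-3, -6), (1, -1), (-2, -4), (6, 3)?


Convex hull vertices (CCW): (-3, -6), (7, -3), (6, 3), (1, -1), (-2, -4)
Count = 5

5


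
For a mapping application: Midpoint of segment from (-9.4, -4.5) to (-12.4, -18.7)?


M = (((-9.4)+(-12.4))/2, ((-4.5)+(-18.7))/2)
= (-10.9, -11.6)

(-10.9, -11.6)


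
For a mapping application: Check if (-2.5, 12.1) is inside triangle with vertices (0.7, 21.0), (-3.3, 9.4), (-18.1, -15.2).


Cross products: AB x AP = -1.52, BC x BP = -20.28, CA x CP = -51.48
All same sign? yes

Yes, inside


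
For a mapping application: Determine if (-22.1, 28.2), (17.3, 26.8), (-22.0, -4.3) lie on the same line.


Cross product: (17.3-(-22.1))*((-4.3)-28.2) - (26.8-28.2)*((-22)-(-22.1))
= -1280.36

No, not collinear


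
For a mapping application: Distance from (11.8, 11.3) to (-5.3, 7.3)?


dx=-17.1, dy=-4
d^2 = (-17.1)^2 + (-4)^2 = 308.41
d = sqrt(308.41) = 17.5616

17.5616


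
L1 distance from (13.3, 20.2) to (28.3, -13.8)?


|13.3-28.3| + |20.2-(-13.8)| = 15 + 34 = 49

49


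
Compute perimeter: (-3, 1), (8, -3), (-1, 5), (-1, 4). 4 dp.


Sides: (-3, 1)->(8, -3): sqrt(137) = 11.7047, (8, -3)->(-1, 5): sqrt(145) = 12.041595, (-1, 5)->(-1, 4): sqrt(1) = 1, (-1, 4)->(-3, 1): sqrt(13) = 3.605551
Sum = 28.351846
Perimeter = 28.3518

28.3518


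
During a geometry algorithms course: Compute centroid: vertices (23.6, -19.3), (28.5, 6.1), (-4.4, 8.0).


Centroid = ((x_A+x_B+x_C)/3, (y_A+y_B+y_C)/3)
= ((23.6+28.5+(-4.4))/3, ((-19.3)+6.1+8)/3)
= (15.9, -1.7333)

(15.9, -1.7333)


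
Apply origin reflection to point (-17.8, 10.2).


Reflection over origin: (x,y) -> (-x,-y)
(-17.8, 10.2) -> (17.8, -10.2)

(17.8, -10.2)


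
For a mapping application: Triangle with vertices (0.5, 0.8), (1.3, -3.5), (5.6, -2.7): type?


Side lengths squared: AB^2=19.13, BC^2=19.13, CA^2=38.26
Sorted: [19.13, 19.13, 38.26]
By sides: Isosceles, By angles: Right

Isosceles, Right


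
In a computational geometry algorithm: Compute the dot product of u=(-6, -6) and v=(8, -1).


u . v = u_x*v_x + u_y*v_y = (-6)*8 + (-6)*(-1)
= (-48) + 6 = -42

-42


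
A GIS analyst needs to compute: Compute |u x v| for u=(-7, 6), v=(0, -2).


|u x v| = |(-7)*(-2) - 6*0|
= |14 - 0| = 14

14


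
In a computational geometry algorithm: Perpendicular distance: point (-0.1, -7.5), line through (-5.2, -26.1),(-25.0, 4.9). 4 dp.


|cross product| = 526.38
|line direction| = sqrt(1353.04) = 36.7837
Distance = 526.38/sqrt(1353.04) = 14.3101

14.3101


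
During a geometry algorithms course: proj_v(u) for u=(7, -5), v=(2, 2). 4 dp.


u.v = 4, |v| = sqrt(8) = 2.8284
Scalar projection = u.v / |v| = 4 / sqrt(8) = 1.4142

1.4142


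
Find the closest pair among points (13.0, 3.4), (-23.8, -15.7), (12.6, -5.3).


d(P0,P1) = 41.4614, d(P0,P2) = 8.7092, d(P1,P2) = 37.8566
Closest: P0 and P2

Closest pair: (13.0, 3.4) and (12.6, -5.3), distance = 8.7092


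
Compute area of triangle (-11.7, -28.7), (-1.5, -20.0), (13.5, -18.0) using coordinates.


Area = |x_A(y_B-y_C) + x_B(y_C-y_A) + x_C(y_A-y_B)|/2
= |23.4 + (-16.05) + (-117.45)|/2
= 110.1/2 = 55.05

55.05


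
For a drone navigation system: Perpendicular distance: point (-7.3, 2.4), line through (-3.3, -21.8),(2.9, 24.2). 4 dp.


|cross product| = 334.04
|line direction| = sqrt(2154.44) = 46.4159
Distance = 334.04/sqrt(2154.44) = 7.1967

7.1967


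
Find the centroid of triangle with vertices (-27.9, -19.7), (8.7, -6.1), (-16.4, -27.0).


Centroid = ((x_A+x_B+x_C)/3, (y_A+y_B+y_C)/3)
= (((-27.9)+8.7+(-16.4))/3, ((-19.7)+(-6.1)+(-27))/3)
= (-11.8667, -17.6)

(-11.8667, -17.6)


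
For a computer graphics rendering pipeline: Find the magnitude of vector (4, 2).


|u| = sqrt(4^2 + 2^2) = sqrt(20) = 4.4721

4.4721
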